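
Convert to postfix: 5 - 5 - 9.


Left to right (same or higher precedence on left)
Postfix: 5 5 - 9 -


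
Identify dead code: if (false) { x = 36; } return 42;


condition is constant false, so the whole block is unreachable
Dead: 'if (false) { x = 36; }'


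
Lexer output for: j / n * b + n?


Scan left to right, longest-match per lexeme
Tokens: ID(j), OP(/), ID(n), OP(*), ID(b), OP(+), ID(n)


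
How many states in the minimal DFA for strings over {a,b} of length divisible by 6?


Track length mod 6: states 0..5, accept at 0
Minimal DFA: 6 states


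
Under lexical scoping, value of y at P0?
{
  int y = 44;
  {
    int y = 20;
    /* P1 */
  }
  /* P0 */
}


y declared in the same block as P0
y = 44


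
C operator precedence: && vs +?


'+' is additive (level 9); '&&' is logical AND (level 2)
Higher level binds tighter
'+' has higher precedence than '&&'


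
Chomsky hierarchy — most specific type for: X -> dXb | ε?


Single nonterminal LHS, but d^n b^n is not regular
Classification: Type 2 (Context-Free)


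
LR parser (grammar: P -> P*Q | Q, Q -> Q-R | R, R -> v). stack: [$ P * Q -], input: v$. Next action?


no handle; shift 'v'
Action: shift


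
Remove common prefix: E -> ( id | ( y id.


Common prefix: '('
Factored: E -> ( E', E' -> id | y id


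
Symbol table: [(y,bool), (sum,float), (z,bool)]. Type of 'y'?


Lookup 'y' → type bool


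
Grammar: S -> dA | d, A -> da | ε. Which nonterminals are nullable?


A nonterminal is nullable iff some alternative derives ε (directly, or every symbol in it is nullable)
Nullable: {A}


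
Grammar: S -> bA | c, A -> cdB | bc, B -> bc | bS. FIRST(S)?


Per alternative of S: FIRST(bA) = {b}; FIRST(c) = {c}
FIRST(S) = {b, c}


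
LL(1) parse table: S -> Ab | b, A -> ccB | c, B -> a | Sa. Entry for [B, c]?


For [B, c]: 'c' ∈ FIRST(Sa)
Entry: B -> Sa


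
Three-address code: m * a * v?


Break into single-operator statements:
t1 = m * a
t2 = t1 * v


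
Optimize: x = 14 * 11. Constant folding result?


14 * 11 = 154 at compile time
Optimized: x = 154


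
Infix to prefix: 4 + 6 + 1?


left-to-right (same/higher precedence on left): tree is (+ (+ 4 6) 1)
Prefix: + + 4 6 1


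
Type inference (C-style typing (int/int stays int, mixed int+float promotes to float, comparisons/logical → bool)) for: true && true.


Operand types: bool && bool
Rule: logical operators take bool operands and yield bool
Result type: bool


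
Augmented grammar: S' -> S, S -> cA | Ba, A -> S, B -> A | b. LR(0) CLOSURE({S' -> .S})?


Start: S' -> .S
For each item with dot before a nonterminal B, add B -> .γ for every B-production
Closure: [S' -> .S, S -> .cA, S -> .Ba, B -> .A, B -> .b, A -> .S]


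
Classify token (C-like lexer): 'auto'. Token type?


Pattern: reserved word
Type: KEYWORD


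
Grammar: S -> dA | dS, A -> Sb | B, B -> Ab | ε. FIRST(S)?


Per alternative of S: FIRST(dA) = {d}; FIRST(dS) = {d}
FIRST(S) = {d}


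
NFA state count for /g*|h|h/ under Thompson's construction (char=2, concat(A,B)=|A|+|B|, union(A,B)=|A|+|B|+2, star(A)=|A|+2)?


Syntax tree has 3 char leaf(s), 2 union(s), 1 star(s)
chars contribute 3×2 = 6; each union adds +2; each star adds +2
Total: 6 + 4 + 2 = 12 states


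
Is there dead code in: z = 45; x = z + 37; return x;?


z is read by x's definition; x is returned
No dead code


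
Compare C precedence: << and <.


'<<' is shift (level 8); '<' is relational (level 7)
Higher level binds tighter
'<<' has higher precedence than '<'


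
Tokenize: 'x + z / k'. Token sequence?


Scan left to right, longest-match per lexeme
Tokens: ID(x), OP(+), ID(z), OP(/), ID(k)


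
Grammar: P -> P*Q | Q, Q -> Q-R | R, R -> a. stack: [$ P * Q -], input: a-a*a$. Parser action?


no handle; shift 'a'
Action: shift


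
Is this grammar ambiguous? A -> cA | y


right-linear, alternatives start with distinct terminals 'c' vs 'y': unique leftmost derivation
Unambiguous


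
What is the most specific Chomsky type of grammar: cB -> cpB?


LHS has context (more than one symbol) and |LHS| ≤ |RHS|
Classification: Type 1 (Context-Sensitive)


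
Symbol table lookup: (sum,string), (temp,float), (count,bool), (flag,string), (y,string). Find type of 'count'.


Lookup 'count' → type bool


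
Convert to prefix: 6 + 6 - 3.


left-to-right (same/higher precedence on left): tree is (- (+ 6 6) 3)
Prefix: - + 6 6 3


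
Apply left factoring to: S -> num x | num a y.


Common prefix: 'num'
Factored: S -> num S', S' -> x | a y


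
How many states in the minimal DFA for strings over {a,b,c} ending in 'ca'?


Track the longest suffix of input matching a prefix of 'ca': 3 classes (prefixes of length 0..2)
Minimal DFA: 3 states


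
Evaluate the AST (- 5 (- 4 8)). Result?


Evaluate inner: (- 4 8) = -4
Evaluate root: (- 5 -4) = 9
Result: 9


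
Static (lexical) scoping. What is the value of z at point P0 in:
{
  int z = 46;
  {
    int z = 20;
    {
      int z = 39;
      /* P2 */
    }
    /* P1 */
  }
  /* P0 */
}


z declared in the same block as P0
z = 46


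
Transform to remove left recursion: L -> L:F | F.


Left-recursive alternatives: L:F; non-recursive: F
Introduce L': L -> FL', L' -> :FL' | ε


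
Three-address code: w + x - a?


Break into single-operator statements:
t1 = w + x
t2 = t1 - a


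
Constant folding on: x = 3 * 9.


3 * 9 = 27 at compile time
Optimized: x = 27


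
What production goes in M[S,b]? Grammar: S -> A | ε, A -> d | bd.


For [S, b]: 'b' ∈ FIRST(A)
Entry: S -> A


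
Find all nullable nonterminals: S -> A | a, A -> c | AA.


A nonterminal is nullable iff some alternative derives ε (directly, or every symbol in it is nullable)
Nullable: {}


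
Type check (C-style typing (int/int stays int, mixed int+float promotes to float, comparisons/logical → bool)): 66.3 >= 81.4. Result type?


Operand types: float >= float
Rule: comparison yields bool
Result type: bool


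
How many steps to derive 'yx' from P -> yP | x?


Derivation: P => yP => yx
Steps: 2


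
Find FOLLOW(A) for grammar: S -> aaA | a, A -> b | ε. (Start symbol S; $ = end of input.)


$ ∈ FOLLOW(S). For each A -> αBβ: add FIRST(β)\{ε} to FOLLOW(B); if β nullable, add FOLLOW(A).
FOLLOW(A) = {$}


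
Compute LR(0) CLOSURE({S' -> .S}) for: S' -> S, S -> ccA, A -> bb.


Start: S' -> .S
For each item with dot before a nonterminal B, add B -> .γ for every B-production
Closure: [S' -> .S, S -> .ccA]


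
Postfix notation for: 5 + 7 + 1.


Left to right (same or higher precedence on left)
Postfix: 5 7 + 1 +


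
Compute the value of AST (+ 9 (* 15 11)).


Evaluate inner: (* 15 11) = 165
Evaluate root: (+ 9 165) = 174
Result: 174


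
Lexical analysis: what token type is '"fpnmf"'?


Pattern: double-quoted sequence
Type: STRING_LITERAL


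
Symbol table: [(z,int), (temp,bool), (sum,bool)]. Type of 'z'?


Lookup 'z' → type int


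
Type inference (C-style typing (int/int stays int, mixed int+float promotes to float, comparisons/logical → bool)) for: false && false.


Operand types: bool && bool
Rule: logical operators take bool operands and yield bool
Result type: bool


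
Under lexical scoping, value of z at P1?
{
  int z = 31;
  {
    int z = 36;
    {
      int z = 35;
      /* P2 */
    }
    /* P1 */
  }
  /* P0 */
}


z declared in the same block as P1
z = 36


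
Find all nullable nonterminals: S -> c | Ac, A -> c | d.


A nonterminal is nullable iff some alternative derives ε (directly, or every symbol in it is nullable)
Nullable: {}


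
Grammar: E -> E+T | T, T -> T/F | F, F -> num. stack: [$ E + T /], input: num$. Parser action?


no handle; shift 'num'
Action: shift


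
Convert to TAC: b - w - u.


Break into single-operator statements:
t1 = b - w
t2 = t1 - u


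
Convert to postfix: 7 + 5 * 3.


* has higher precedence, evaluate 5*3 first
Postfix: 7 5 3 * +


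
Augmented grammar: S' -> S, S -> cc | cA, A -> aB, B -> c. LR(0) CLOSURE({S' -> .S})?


Start: S' -> .S
For each item with dot before a nonterminal B, add B -> .γ for every B-production
Closure: [S' -> .S, S -> .cc, S -> .cA]


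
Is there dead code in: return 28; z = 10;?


statement follows a return and is unreachable
Dead: 'z = 10'


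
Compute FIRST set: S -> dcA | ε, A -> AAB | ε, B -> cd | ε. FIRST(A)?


Per alternative of A: FIRST(AAB) = {c, ε}; FIRST(ε) = {ε}
FIRST(A) = {c, ε}


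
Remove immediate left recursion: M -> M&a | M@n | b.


Left-recursive alternatives: M&a, M@n; non-recursive: b
Introduce M': M -> bM', M' -> &aM' | @nM' | ε


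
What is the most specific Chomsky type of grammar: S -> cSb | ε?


Single nonterminal LHS, but c^n b^n is not regular
Classification: Type 2 (Context-Free)


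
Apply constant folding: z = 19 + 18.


19 + 18 = 37 at compile time
Optimized: z = 37


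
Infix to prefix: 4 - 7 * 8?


'*' binds tighter: tree is (- 4 (* 7 8))
Prefix: - 4 * 7 8


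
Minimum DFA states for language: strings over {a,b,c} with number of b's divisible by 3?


Track (count of b) mod 3: states 0..2, accept at 0
Minimal DFA: 3 states


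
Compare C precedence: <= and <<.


'<<' is shift (level 8); '<=' is relational (level 7)
Higher level binds tighter
'<<' has higher precedence than '<='


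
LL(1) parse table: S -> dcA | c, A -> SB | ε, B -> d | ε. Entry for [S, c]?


For [S, c]: 'c' ∈ FIRST(c)
Entry: S -> c


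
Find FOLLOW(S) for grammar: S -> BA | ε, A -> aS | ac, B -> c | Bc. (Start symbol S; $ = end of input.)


$ ∈ FOLLOW(S). For each A -> αBβ: add FIRST(β)\{ε} to FOLLOW(B); if β nullable, add FOLLOW(A).
FOLLOW(S) = {$}


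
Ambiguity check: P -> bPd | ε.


balanced b^n…d^n: each string has a unique parse
Unambiguous


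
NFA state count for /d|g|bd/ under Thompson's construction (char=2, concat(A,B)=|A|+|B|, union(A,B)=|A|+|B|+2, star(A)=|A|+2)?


Syntax tree has 4 char leaf(s), 2 union(s), 0 star(s)
chars contribute 4×2 = 8; each union adds +2; each star adds +2
Total: 8 + 4 + 0 = 12 states


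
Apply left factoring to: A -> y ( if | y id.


Common prefix: 'y'
Factored: A -> y A', A' -> ( if | id


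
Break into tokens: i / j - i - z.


Scan left to right, longest-match per lexeme
Tokens: ID(i), OP(/), ID(j), OP(-), ID(i), OP(-), ID(z)


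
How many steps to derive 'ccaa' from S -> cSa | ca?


Derivation: S => cSa => ccaa
Steps: 2


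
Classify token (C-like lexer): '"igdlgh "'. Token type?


Pattern: double-quoted sequence
Type: STRING_LITERAL


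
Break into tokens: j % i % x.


Scan left to right, longest-match per lexeme
Tokens: ID(j), OP(%), ID(i), OP(%), ID(x)


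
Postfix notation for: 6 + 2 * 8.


* has higher precedence, evaluate 2*8 first
Postfix: 6 2 8 * +


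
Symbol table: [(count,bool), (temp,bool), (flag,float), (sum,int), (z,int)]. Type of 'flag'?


Lookup 'flag' → type float


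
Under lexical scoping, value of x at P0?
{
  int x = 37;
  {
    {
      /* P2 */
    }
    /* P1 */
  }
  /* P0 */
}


x declared in the same block as P0
x = 37


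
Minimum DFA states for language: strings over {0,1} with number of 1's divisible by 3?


Track (count of 1) mod 3: states 0..2, accept at 0
Minimal DFA: 3 states


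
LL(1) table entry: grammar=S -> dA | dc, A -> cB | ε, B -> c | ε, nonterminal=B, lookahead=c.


For [B, c]: 'c' ∈ FIRST(c)
Entry: B -> c


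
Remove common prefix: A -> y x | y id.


Common prefix: 'y'
Factored: A -> y A', A' -> x | id


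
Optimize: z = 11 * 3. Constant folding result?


11 * 3 = 33 at compile time
Optimized: z = 33


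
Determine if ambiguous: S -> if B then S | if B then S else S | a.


dangling else: 'if B then if B then a else a' parses two ways
Ambiguous


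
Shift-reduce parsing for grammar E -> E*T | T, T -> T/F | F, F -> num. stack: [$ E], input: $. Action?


start symbol E on stack, input exhausted
Action: accept


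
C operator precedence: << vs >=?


'<<' is shift (level 8); '>=' is relational (level 7)
Higher level binds tighter
'<<' has higher precedence than '>='


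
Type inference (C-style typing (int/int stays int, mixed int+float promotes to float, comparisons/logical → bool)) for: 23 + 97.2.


Operand types: int + float
Rule: mixed int/float promotes to float; int/int stays int
Result type: float


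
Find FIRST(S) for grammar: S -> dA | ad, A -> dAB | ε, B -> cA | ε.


Per alternative of S: FIRST(dA) = {d}; FIRST(ad) = {a}
FIRST(S) = {a, d}


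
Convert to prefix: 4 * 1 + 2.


left-to-right (same/higher precedence on left): tree is (+ (* 4 1) 2)
Prefix: + * 4 1 2


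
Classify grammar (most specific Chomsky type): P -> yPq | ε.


Single nonterminal LHS, but y^n q^n is not regular
Classification: Type 2 (Context-Free)


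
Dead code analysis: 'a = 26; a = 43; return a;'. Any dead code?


first assignment to a is overwritten before any read
Dead: 'a = 26'


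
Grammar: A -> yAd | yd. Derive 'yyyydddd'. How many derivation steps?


Derivation: A => yAd => yyAdd => yyyAddd => yyyydddd
Steps: 4


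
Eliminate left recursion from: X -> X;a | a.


Left-recursive alternatives: X;a; non-recursive: a
Introduce X': X -> aX', X' -> ;aX' | ε


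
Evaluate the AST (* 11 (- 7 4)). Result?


Evaluate inner: (- 7 4) = 3
Evaluate root: (* 11 3) = 33
Result: 33


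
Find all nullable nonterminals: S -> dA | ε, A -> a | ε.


A nonterminal is nullable iff some alternative derives ε (directly, or every symbol in it is nullable)
Nullable: {A, S}


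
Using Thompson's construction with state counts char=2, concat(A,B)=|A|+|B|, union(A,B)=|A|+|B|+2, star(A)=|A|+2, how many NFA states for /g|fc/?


Syntax tree has 3 char leaf(s), 1 union(s), 0 star(s)
chars contribute 3×2 = 6; each union adds +2; each star adds +2
Total: 6 + 2 + 0 = 8 states


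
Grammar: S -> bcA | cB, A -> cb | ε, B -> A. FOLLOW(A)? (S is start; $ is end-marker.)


$ ∈ FOLLOW(S). For each A -> αBβ: add FIRST(β)\{ε} to FOLLOW(B); if β nullable, add FOLLOW(A).
FOLLOW(A) = {$}


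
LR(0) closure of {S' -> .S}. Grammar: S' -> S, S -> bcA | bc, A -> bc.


Start: S' -> .S
For each item with dot before a nonterminal B, add B -> .γ for every B-production
Closure: [S' -> .S, S -> .bcA, S -> .bc]


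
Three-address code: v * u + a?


Break into single-operator statements:
t1 = v * u
t2 = t1 + a


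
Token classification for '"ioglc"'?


Pattern: double-quoted sequence
Type: STRING_LITERAL


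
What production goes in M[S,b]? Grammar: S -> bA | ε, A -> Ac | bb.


For [S, b]: 'b' ∈ FIRST(bA)
Entry: S -> bA


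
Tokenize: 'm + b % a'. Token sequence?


Scan left to right, longest-match per lexeme
Tokens: ID(m), OP(+), ID(b), OP(%), ID(a)


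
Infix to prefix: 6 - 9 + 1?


left-to-right (same/higher precedence on left): tree is (+ (- 6 9) 1)
Prefix: + - 6 9 1


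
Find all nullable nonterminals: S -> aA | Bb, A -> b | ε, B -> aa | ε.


A nonterminal is nullable iff some alternative derives ε (directly, or every symbol in it is nullable)
Nullable: {A, B}


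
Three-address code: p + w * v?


Break into single-operator statements:
t1 = w * v
t2 = p + t1


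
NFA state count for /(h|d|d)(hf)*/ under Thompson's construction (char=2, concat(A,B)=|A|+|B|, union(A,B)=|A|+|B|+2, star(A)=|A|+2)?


Syntax tree has 5 char leaf(s), 2 union(s), 1 star(s)
chars contribute 5×2 = 10; each union adds +2; each star adds +2
Total: 10 + 4 + 2 = 16 states


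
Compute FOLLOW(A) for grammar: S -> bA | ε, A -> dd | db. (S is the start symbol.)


$ ∈ FOLLOW(S). For each A -> αBβ: add FIRST(β)\{ε} to FOLLOW(B); if β nullable, add FOLLOW(A).
FOLLOW(A) = {$}


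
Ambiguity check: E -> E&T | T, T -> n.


precedence layered via separate nonterminal T: deterministic
Unambiguous


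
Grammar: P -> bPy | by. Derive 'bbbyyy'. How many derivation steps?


Derivation: P => bPy => bbPyy => bbbyyy
Steps: 3


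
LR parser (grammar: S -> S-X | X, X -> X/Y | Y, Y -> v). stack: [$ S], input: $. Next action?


start symbol S on stack, input exhausted
Action: accept


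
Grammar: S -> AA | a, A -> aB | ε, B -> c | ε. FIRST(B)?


Per alternative of B: FIRST(c) = {c}; FIRST(ε) = {ε}
FIRST(B) = {c, ε}


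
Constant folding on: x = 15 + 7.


15 + 7 = 22 at compile time
Optimized: x = 22


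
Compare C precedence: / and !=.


'/' is multiplicative (level 10); '!=' is equality (level 6)
Higher level binds tighter
'/' has higher precedence than '!='


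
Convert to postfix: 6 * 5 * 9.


Left to right (same or higher precedence on left)
Postfix: 6 5 * 9 *


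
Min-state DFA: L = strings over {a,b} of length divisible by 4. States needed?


Track length mod 4: states 0..3, accept at 0
Minimal DFA: 4 states


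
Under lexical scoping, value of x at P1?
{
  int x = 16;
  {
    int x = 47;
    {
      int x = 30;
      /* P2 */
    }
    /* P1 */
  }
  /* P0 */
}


x declared in the same block as P1
x = 47


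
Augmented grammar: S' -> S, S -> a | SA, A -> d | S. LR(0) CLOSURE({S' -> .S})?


Start: S' -> .S
For each item with dot before a nonterminal B, add B -> .γ for every B-production
Closure: [S' -> .S, S -> .a, S -> .SA]


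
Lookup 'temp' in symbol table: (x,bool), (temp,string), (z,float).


Lookup 'temp' → type string


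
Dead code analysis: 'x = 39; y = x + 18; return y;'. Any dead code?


x is read by y's definition; y is returned
No dead code


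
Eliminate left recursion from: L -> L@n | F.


Left-recursive alternatives: L@n; non-recursive: F
Introduce L': L -> FL', L' -> @nL' | ε


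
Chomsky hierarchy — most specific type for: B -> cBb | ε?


Single nonterminal LHS, but c^n b^n is not regular
Classification: Type 2 (Context-Free)


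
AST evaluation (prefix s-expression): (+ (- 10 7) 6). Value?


Evaluate inner: (- 10 7) = 3
Evaluate root: (+ 3 6) = 9
Result: 9


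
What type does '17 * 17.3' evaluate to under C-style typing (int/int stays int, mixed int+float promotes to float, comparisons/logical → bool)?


Operand types: int * float
Rule: mixed int/float promotes to float; int/int stays int
Result type: float


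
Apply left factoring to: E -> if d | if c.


Common prefix: 'if'
Factored: E -> if E', E' -> d | c


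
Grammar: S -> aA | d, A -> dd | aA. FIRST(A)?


Per alternative of A: FIRST(dd) = {d}; FIRST(aA) = {a}
FIRST(A) = {a, d}


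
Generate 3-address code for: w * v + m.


Break into single-operator statements:
t1 = w * v
t2 = t1 + m


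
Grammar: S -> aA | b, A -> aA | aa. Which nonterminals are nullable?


A nonterminal is nullable iff some alternative derives ε (directly, or every symbol in it is nullable)
Nullable: {}


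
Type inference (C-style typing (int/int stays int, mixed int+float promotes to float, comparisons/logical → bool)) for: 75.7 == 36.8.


Operand types: float == float
Rule: comparison yields bool
Result type: bool


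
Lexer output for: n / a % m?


Scan left to right, longest-match per lexeme
Tokens: ID(n), OP(/), ID(a), OP(%), ID(m)


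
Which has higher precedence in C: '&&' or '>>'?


'>>' is shift (level 8); '&&' is logical AND (level 2)
Higher level binds tighter
'>>' has higher precedence than '&&'


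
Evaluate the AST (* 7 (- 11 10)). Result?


Evaluate inner: (- 11 10) = 1
Evaluate root: (* 7 1) = 7
Result: 7


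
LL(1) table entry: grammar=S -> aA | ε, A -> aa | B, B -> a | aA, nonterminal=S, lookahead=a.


For [S, a]: 'a' ∈ FIRST(aA)
Entry: S -> aA


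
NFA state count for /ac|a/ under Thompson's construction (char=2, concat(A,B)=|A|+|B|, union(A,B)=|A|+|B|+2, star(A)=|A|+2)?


Syntax tree has 3 char leaf(s), 1 union(s), 0 star(s)
chars contribute 3×2 = 6; each union adds +2; each star adds +2
Total: 6 + 2 + 0 = 8 states


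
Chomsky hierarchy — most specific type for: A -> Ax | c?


Left-linear: every RHS is a terminal or one nonterminal followed by a terminal
Classification: Type 3 (Regular)


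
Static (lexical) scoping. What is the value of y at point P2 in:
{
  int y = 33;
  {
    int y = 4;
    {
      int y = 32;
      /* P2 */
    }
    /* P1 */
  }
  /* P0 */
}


y declared in the same block as P2
y = 32


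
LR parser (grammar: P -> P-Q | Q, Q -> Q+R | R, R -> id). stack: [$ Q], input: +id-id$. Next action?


shift '+' to continue Q -> Q+R
Action: shift


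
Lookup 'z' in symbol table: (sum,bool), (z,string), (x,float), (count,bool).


Lookup 'z' → type string


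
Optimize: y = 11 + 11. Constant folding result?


11 + 11 = 22 at compile time
Optimized: y = 22


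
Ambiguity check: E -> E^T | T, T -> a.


precedence layered via separate nonterminal T: deterministic
Unambiguous


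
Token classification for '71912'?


Pattern: digits only
Type: INTEGER_LITERAL


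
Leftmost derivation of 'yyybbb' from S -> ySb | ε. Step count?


Derivation: S => ySb => yySbb => yyySbbb => yyybbb
Steps: 4


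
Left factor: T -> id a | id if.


Common prefix: 'id'
Factored: T -> id T', T' -> a | if


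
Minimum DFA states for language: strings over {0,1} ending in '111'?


Track the longest suffix of input matching a prefix of '111': 4 classes (prefixes of length 0..3)
Minimal DFA: 4 states


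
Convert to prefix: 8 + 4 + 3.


left-to-right (same/higher precedence on left): tree is (+ (+ 8 4) 3)
Prefix: + + 8 4 3


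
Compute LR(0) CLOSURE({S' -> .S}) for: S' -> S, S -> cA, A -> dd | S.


Start: S' -> .S
For each item with dot before a nonterminal B, add B -> .γ for every B-production
Closure: [S' -> .S, S -> .cA]


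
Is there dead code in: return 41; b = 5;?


statement follows a return and is unreachable
Dead: 'b = 5'


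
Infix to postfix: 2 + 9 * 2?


* has higher precedence, evaluate 9*2 first
Postfix: 2 9 2 * +


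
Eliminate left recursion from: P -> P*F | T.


Left-recursive alternatives: P*F; non-recursive: T
Introduce P': P -> TP', P' -> *FP' | ε


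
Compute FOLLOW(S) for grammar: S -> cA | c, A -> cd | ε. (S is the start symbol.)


$ ∈ FOLLOW(S). For each A -> αBβ: add FIRST(β)\{ε} to FOLLOW(B); if β nullable, add FOLLOW(A).
FOLLOW(S) = {$}


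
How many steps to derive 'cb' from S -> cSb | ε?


Derivation: S => cSb => cb
Steps: 2


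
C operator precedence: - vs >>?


'-' is additive (level 9); '>>' is shift (level 8)
Higher level binds tighter
'-' has higher precedence than '>>'


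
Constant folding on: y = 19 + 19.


19 + 19 = 38 at compile time
Optimized: y = 38


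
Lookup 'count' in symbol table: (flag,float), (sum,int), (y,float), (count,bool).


Lookup 'count' → type bool


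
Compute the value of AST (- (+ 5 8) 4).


Evaluate inner: (+ 5 8) = 13
Evaluate root: (- 13 4) = 9
Result: 9


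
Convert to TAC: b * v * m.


Break into single-operator statements:
t1 = b * v
t2 = t1 * m


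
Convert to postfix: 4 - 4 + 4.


Left to right (same or higher precedence on left)
Postfix: 4 4 - 4 +


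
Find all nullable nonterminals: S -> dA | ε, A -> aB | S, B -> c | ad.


A nonterminal is nullable iff some alternative derives ε (directly, or every symbol in it is nullable)
Nullable: {A, S}


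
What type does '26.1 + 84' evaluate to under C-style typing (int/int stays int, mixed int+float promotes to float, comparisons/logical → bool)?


Operand types: float + int
Rule: mixed int/float promotes to float; int/int stays int
Result type: float


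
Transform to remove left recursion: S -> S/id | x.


Left-recursive alternatives: S/id; non-recursive: x
Introduce S': S -> xS', S' -> /idS' | ε


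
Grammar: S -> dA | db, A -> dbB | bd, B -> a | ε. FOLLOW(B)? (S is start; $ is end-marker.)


$ ∈ FOLLOW(S). For each A -> αBβ: add FIRST(β)\{ε} to FOLLOW(B); if β nullable, add FOLLOW(A).
FOLLOW(B) = {$}


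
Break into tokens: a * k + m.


Scan left to right, longest-match per lexeme
Tokens: ID(a), OP(*), ID(k), OP(+), ID(m)


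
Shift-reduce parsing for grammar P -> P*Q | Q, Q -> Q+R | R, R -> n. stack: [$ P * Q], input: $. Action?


handle 'P*Q' on top; lookahead ∈ FOLLOW(P) = {*, $}
Action: reduce (P -> P*Q)


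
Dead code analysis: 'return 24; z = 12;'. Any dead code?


statement follows a return and is unreachable
Dead: 'z = 12'


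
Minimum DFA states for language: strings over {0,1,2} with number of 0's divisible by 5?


Track (count of 0) mod 5: states 0..4, accept at 0
Minimal DFA: 5 states


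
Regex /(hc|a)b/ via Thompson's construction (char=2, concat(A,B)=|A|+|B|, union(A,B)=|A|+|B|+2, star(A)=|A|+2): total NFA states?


Syntax tree has 4 char leaf(s), 1 union(s), 0 star(s)
chars contribute 4×2 = 8; each union adds +2; each star adds +2
Total: 8 + 2 + 0 = 10 states


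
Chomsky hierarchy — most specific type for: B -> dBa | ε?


Single nonterminal LHS, but d^n a^n is not regular
Classification: Type 2 (Context-Free)


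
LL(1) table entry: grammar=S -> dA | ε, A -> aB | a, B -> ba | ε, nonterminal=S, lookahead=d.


For [S, d]: 'd' ∈ FIRST(dA)
Entry: S -> dA


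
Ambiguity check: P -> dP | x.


right-linear, alternatives start with distinct terminals 'd' vs 'x': unique leftmost derivation
Unambiguous


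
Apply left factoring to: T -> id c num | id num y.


Common prefix: 'id'
Factored: T -> id T', T' -> c num | num y


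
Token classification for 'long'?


Pattern: reserved word
Type: KEYWORD


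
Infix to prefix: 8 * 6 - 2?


left-to-right (same/higher precedence on left): tree is (- (* 8 6) 2)
Prefix: - * 8 6 2


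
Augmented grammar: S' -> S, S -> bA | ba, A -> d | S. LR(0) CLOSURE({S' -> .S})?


Start: S' -> .S
For each item with dot before a nonterminal B, add B -> .γ for every B-production
Closure: [S' -> .S, S -> .bA, S -> .ba]


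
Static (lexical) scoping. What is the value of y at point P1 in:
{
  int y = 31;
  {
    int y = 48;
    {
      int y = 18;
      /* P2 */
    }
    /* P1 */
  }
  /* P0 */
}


y declared in the same block as P1
y = 48


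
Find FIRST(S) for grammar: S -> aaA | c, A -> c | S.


Per alternative of S: FIRST(aaA) = {a}; FIRST(c) = {c}
FIRST(S) = {a, c}


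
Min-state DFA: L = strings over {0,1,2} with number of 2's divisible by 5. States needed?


Track (count of 2) mod 5: states 0..4, accept at 0
Minimal DFA: 5 states


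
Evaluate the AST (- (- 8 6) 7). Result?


Evaluate inner: (- 8 6) = 2
Evaluate root: (- 2 7) = -5
Result: -5


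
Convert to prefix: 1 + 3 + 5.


left-to-right (same/higher precedence on left): tree is (+ (+ 1 3) 5)
Prefix: + + 1 3 5


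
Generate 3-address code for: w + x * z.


Break into single-operator statements:
t1 = x * z
t2 = w + t1


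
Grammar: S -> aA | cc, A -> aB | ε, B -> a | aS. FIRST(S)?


Per alternative of S: FIRST(aA) = {a}; FIRST(cc) = {c}
FIRST(S) = {a, c}


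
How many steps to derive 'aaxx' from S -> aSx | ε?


Derivation: S => aSx => aaSxx => aaxx
Steps: 3


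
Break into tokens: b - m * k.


Scan left to right, longest-match per lexeme
Tokens: ID(b), OP(-), ID(m), OP(*), ID(k)


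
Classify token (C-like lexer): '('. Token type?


Pattern: delimiter/punctuation
Type: PUNCTUATION


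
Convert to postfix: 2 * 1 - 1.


Left to right (same or higher precedence on left)
Postfix: 2 1 * 1 -


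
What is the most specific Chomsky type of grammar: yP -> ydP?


LHS has context (more than one symbol) and |LHS| ≤ |RHS|
Classification: Type 1 (Context-Sensitive)


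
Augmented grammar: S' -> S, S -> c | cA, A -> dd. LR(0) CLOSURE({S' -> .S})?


Start: S' -> .S
For each item with dot before a nonterminal B, add B -> .γ for every B-production
Closure: [S' -> .S, S -> .c, S -> .cA]


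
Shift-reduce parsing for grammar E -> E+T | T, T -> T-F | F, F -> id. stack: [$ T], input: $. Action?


lookahead ∉ {-} so T won't extend; reduce E -> T
Action: reduce (E -> T)


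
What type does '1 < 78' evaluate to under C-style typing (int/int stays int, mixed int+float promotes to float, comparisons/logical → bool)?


Operand types: int < int
Rule: comparison yields bool
Result type: bool


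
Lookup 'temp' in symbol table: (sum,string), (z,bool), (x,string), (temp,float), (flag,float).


Lookup 'temp' → type float


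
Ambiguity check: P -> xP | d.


right-linear, alternatives start with distinct terminals 'x' vs 'd': unique leftmost derivation
Unambiguous


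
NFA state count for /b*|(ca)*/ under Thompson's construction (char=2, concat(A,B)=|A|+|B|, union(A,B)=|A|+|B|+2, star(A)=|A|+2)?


Syntax tree has 3 char leaf(s), 1 union(s), 2 star(s)
chars contribute 3×2 = 6; each union adds +2; each star adds +2
Total: 6 + 2 + 4 = 12 states


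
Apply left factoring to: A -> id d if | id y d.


Common prefix: 'id'
Factored: A -> id A', A' -> d if | y d


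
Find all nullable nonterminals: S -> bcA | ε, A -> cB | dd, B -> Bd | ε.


A nonterminal is nullable iff some alternative derives ε (directly, or every symbol in it is nullable)
Nullable: {B, S}


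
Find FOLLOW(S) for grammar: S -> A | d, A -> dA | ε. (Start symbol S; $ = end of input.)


$ ∈ FOLLOW(S). For each A -> αBβ: add FIRST(β)\{ε} to FOLLOW(B); if β nullable, add FOLLOW(A).
FOLLOW(S) = {$}


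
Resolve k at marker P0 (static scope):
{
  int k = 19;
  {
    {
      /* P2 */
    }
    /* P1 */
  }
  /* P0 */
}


k declared in the same block as P0
k = 19


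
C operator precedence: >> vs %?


'%' is multiplicative (level 10); '>>' is shift (level 8)
Higher level binds tighter
'%' has higher precedence than '>>'


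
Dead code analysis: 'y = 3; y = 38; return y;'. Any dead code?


first assignment to y is overwritten before any read
Dead: 'y = 3'


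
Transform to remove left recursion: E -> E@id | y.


Left-recursive alternatives: E@id; non-recursive: y
Introduce E': E -> yE', E' -> @idE' | ε


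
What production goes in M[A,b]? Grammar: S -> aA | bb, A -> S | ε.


For [A, b]: 'b' ∈ FIRST(S)
Entry: A -> S


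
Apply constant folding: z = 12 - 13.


12 - 13 = -1 at compile time
Optimized: z = -1


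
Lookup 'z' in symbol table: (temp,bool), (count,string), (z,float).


Lookup 'z' → type float


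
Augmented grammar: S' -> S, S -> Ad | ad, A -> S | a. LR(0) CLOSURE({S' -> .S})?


Start: S' -> .S
For each item with dot before a nonterminal B, add B -> .γ for every B-production
Closure: [S' -> .S, S -> .Ad, S -> .ad, A -> .S, A -> .a]


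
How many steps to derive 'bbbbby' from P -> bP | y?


Derivation: P => bP => bbP => bbbP => bbbbP => bbbbbP => bbbbby
Steps: 6


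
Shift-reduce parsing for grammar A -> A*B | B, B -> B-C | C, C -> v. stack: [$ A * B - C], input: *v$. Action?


handle 'B-C' on top
Action: reduce (B -> B-C)


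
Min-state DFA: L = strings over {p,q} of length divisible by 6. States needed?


Track length mod 6: states 0..5, accept at 0
Minimal DFA: 6 states


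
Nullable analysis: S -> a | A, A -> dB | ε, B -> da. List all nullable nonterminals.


A nonterminal is nullable iff some alternative derives ε (directly, or every symbol in it is nullable)
Nullable: {A, S}


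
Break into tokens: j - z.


Scan left to right, longest-match per lexeme
Tokens: ID(j), OP(-), ID(z)


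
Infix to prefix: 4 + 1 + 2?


left-to-right (same/higher precedence on left): tree is (+ (+ 4 1) 2)
Prefix: + + 4 1 2


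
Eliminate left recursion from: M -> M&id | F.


Left-recursive alternatives: M&id; non-recursive: F
Introduce M': M -> FM', M' -> &idM' | ε


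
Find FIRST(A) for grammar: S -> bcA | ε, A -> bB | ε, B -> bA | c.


Per alternative of A: FIRST(bB) = {b}; FIRST(ε) = {ε}
FIRST(A) = {b, ε}


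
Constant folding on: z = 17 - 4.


17 - 4 = 13 at compile time
Optimized: z = 13


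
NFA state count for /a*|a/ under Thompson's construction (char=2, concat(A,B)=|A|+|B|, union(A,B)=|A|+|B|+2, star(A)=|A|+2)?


Syntax tree has 2 char leaf(s), 1 union(s), 1 star(s)
chars contribute 2×2 = 4; each union adds +2; each star adds +2
Total: 4 + 2 + 2 = 8 states


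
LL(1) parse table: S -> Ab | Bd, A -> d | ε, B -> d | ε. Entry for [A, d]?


For [A, d]: 'd' ∈ FIRST(d)
Entry: A -> d


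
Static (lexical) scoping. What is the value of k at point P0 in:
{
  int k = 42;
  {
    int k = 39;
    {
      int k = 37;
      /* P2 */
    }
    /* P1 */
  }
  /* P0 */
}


k declared in the same block as P0
k = 42


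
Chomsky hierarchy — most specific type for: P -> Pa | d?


Left-linear: every RHS is a terminal or one nonterminal followed by a terminal
Classification: Type 3 (Regular)


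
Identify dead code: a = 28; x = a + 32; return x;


a is read by x's definition; x is returned
No dead code


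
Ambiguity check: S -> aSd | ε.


balanced a^n…d^n: each string has a unique parse
Unambiguous


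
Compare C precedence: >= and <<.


'<<' is shift (level 8); '>=' is relational (level 7)
Higher level binds tighter
'<<' has higher precedence than '>='


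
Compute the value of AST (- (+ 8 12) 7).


Evaluate inner: (+ 8 12) = 20
Evaluate root: (- 20 7) = 13
Result: 13


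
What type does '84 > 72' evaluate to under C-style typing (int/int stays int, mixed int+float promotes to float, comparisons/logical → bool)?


Operand types: int > int
Rule: comparison yields bool
Result type: bool


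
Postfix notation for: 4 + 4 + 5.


Left to right (same or higher precedence on left)
Postfix: 4 4 + 5 +


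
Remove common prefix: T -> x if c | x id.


Common prefix: 'x'
Factored: T -> x T', T' -> if c | id


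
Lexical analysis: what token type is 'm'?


Pattern: letter/underscore followed by alphanumerics, not a keyword
Type: IDENTIFIER


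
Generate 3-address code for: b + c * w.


Break into single-operator statements:
t1 = c * w
t2 = b + t1


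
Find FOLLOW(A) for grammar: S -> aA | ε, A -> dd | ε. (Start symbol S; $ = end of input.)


$ ∈ FOLLOW(S). For each A -> αBβ: add FIRST(β)\{ε} to FOLLOW(B); if β nullable, add FOLLOW(A).
FOLLOW(A) = {$}


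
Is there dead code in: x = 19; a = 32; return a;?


x is assigned but never read
Dead: 'x = 19'


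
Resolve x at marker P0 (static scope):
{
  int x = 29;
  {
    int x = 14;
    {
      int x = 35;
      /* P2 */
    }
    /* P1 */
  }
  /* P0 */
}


x declared in the same block as P0
x = 29


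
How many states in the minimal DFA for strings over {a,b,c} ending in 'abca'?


Track the longest suffix of input matching a prefix of 'abca': 5 classes (prefixes of length 0..4)
Minimal DFA: 5 states


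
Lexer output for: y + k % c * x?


Scan left to right, longest-match per lexeme
Tokens: ID(y), OP(+), ID(k), OP(%), ID(c), OP(*), ID(x)


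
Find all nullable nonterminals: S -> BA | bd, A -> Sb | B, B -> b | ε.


A nonterminal is nullable iff some alternative derives ε (directly, or every symbol in it is nullable)
Nullable: {A, B, S}


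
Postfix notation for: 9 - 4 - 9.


Left to right (same or higher precedence on left)
Postfix: 9 4 - 9 -


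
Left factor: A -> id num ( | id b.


Common prefix: 'id'
Factored: A -> id A', A' -> num ( | b


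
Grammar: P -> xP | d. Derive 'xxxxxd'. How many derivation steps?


Derivation: P => xP => xxP => xxxP => xxxxP => xxxxxP => xxxxxd
Steps: 6


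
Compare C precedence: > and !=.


'>' is relational (level 7); '!=' is equality (level 6)
Higher level binds tighter
'>' has higher precedence than '!='


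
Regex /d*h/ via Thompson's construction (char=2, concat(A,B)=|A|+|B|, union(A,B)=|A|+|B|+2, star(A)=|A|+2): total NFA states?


Syntax tree has 2 char leaf(s), 0 union(s), 1 star(s)
chars contribute 2×2 = 4; each union adds +2; each star adds +2
Total: 4 + 0 + 2 = 6 states


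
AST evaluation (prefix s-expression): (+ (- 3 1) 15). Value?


Evaluate inner: (- 3 1) = 2
Evaluate root: (+ 2 15) = 17
Result: 17


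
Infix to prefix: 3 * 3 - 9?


left-to-right (same/higher precedence on left): tree is (- (* 3 3) 9)
Prefix: - * 3 3 9


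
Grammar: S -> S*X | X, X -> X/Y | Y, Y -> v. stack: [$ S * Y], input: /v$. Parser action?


'Y' (not preceded by X/) is the handle for X -> Y
Action: reduce (X -> Y)


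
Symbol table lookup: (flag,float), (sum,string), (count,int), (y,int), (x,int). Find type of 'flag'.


Lookup 'flag' → type float


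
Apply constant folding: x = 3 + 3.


3 + 3 = 6 at compile time
Optimized: x = 6


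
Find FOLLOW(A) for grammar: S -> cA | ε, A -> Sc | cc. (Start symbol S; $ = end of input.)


$ ∈ FOLLOW(S). For each A -> αBβ: add FIRST(β)\{ε} to FOLLOW(B); if β nullable, add FOLLOW(A).
FOLLOW(A) = {$, c}


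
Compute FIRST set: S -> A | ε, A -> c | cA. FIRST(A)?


Per alternative of A: FIRST(c) = {c}; FIRST(cA) = {c}
FIRST(A) = {c}


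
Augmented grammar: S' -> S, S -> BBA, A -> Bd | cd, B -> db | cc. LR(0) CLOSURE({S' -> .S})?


Start: S' -> .S
For each item with dot before a nonterminal B, add B -> .γ for every B-production
Closure: [S' -> .S, S -> .BBA, B -> .db, B -> .cc]


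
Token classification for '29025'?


Pattern: digits only
Type: INTEGER_LITERAL


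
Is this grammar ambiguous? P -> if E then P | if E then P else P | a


dangling else: 'if E then if E then a else a' parses two ways
Ambiguous


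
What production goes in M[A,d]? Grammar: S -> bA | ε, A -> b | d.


For [A, d]: 'd' ∈ FIRST(d)
Entry: A -> d


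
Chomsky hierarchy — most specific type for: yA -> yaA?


LHS has context (more than one symbol) and |LHS| ≤ |RHS|
Classification: Type 1 (Context-Sensitive)


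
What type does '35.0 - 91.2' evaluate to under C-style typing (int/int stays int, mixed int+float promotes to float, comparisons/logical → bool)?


Operand types: float - float
Rule: mixed int/float promotes to float; int/int stays int
Result type: float


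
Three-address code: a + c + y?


Break into single-operator statements:
t1 = a + c
t2 = t1 + y


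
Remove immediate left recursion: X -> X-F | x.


Left-recursive alternatives: X-F; non-recursive: x
Introduce X': X -> xX', X' -> -FX' | ε


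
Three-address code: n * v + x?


Break into single-operator statements:
t1 = n * v
t2 = t1 + x


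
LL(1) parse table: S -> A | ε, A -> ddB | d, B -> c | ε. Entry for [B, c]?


For [B, c]: 'c' ∈ FIRST(c)
Entry: B -> c


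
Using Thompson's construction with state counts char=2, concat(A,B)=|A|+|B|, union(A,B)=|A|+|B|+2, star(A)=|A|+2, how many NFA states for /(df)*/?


Syntax tree has 2 char leaf(s), 0 union(s), 1 star(s)
chars contribute 2×2 = 4; each union adds +2; each star adds +2
Total: 4 + 0 + 2 = 6 states


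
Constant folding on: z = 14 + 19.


14 + 19 = 33 at compile time
Optimized: z = 33


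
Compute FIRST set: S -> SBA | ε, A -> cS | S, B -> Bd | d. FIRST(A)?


Per alternative of A: FIRST(cS) = {c}; FIRST(S) = {d, ε}
FIRST(A) = {c, d, ε}
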